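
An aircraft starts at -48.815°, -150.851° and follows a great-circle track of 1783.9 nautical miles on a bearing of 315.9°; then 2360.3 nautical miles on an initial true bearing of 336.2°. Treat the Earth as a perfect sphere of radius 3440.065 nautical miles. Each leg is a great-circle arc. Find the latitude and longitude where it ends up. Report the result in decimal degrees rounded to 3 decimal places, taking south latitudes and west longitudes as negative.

Apply the spherical direct solution leg by leg, carrying full precision between legs.
Leg 1: from (-48.815°, -150.851°), δ = 1783.9/3440.065 = 0.518566 rad, θ = 315.9° → φ = -24.788°, λ = -173.180°.
Leg 2: from (-24.788°, -173.180°), δ = 2360.3/3440.065 = 0.686121 rad, θ = 336.2° → φ = 11.646°, λ = 171.688°.

latitude 11.646°, longitude 171.688°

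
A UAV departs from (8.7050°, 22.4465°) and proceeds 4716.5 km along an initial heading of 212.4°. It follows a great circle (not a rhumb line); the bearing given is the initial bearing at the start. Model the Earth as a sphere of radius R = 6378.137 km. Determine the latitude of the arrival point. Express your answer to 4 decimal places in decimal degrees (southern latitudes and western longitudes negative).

δ = 4716.5/6378.137 = 0.739479 rad (42.3690°).
Start latitude φ₁ = 0.151931 rad; initial bearing θ = 3.707079 rad.
Applying the spherical law of cosines for sides, sin φ₂ = sin φ₁ cos δ + cos φ₁ sin δ cos θ = -0.450623, so φ₂ = -26.7836°.
Then Δλ = atan2(-0.356936, 0.807020) = -0.416423 rad, from sin θ sin δ cos φ₁ over cos δ − sin φ₁ sin φ₂.
λ₂ = 22.4465° + -23.8593° = -1.4128°.

latitude -26.7836°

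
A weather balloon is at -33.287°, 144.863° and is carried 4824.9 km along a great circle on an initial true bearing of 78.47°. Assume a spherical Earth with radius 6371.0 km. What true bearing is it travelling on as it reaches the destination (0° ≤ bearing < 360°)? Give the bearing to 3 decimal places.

Angular distance δ = d/R = 4824.9 / 6371 = 0.757322 rad.
Converting: φ₁ = -0.580968 rad, θ = 1.369560 rad.
Applying the spherical law of cosines for sides, sin φ₂ = sin φ₁ cos δ + cos φ₁ sin δ cos θ = -0.284040, so φ₂ = -16.501°.
Then Δλ = atan2(0.562678, 0.570788) = 0.778244 rad, from sin θ sin δ cos φ₁ over cos δ − sin φ₁ sin φ₂.
λ₂ = 144.863° + 44.590° = 189.453°, normalized to (−180°, 180°] → -170.547°.
The forward bearing on arrival equals the back-azimuth from the destination plus 180°.
Back-azimuth from P₂ (-16.501°, -170.547°) to P₁ (-33.287°, 144.863°), with Δλ' = λ₁ − λ₂ = 315.410°: atan2( sin Δλ' cos φ₁ , cos φ₂ sin φ₁ − sin φ₂ cos φ₁ cos Δλ' ) = 238.677°.
Final bearing = (238.677° + 180°) mod 360° = 58.677°.

final bearing 58.677°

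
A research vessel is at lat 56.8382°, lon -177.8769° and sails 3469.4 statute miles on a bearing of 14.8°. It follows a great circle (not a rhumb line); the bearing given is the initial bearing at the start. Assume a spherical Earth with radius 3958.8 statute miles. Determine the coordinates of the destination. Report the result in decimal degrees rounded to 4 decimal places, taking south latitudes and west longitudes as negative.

latitude 70.4072°, longitude -33.7054°

δ = 3469.4/3958.8 = 0.876377 rad (50.2127°).
Start latitude φ₁ = 0.992014 rad; initial bearing θ = 0.258309 rad.
Destination latitude: φ₂ = arcsin( sin φ₁ cos δ + cos φ₁ sin δ cos θ ) = arcsin(0.942100) = 70.4072°.
Then Δλ = atan2(0.107372, -0.148719) = 2.516268 rad, from sin θ sin δ cos φ₁ over cos δ − sin φ₁ sin φ₂.
Hence λ₂ = -177.8769° + 144.1715° = -33.7054°.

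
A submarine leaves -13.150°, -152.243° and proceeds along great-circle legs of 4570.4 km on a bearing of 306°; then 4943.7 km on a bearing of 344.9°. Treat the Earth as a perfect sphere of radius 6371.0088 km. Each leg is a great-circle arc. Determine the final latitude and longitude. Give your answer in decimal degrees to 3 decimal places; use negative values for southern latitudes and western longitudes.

latitude 53.910°, longitude 156.799°

Apply the spherical direct solution leg by leg, carrying full precision between legs.
Leg 1: from (-13.150°, -152.243°), δ = 4570.4/6371.0088 = 0.717375 rad, θ = 306° → φ = 11.821°, λ = 174.843°.
Leg 2: from (11.821°, 174.843°), δ = 4943.7/6371.0088 = 0.775968 rad, θ = 344.9° → φ = 53.910°, λ = 156.799°.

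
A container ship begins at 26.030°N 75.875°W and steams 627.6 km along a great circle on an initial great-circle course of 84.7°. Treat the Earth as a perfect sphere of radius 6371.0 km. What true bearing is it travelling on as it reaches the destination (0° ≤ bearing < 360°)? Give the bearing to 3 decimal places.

final bearing 87.476°

δ = 627.6/6371 = 0.098509 rad (5.6441°).
Start latitude φ₁ = 0.454309 rad; initial bearing θ = 1.478294 rad.
Destination latitude: φ₂ = arcsin( sin φ₁ cos δ + cos φ₁ sin δ cos θ ) = arcsin(0.444877) = 26.415°.
For the longitude increment, Δλ = atan2( sin θ sin δ cos φ₁, cos δ − sin φ₁ sin φ₂ ) = atan2(0.087996, 0.799921) = 6.278°.
λ₂ = -75.875° + 6.278° = -69.597°.
The forward bearing on arrival equals the back-azimuth from the destination plus 180°.
Back-azimuth from P₂ (26.415°, -69.597°) to P₁ (26.030°, -75.875°), with Δλ' = λ₁ − λ₂ = -6.278°: atan2( sin Δλ' cos φ₁ , cos φ₂ sin φ₁ − sin φ₂ cos φ₁ cos Δλ' ) = 267.476°.
Final bearing = (267.476° + 180°) mod 360° = 87.476°.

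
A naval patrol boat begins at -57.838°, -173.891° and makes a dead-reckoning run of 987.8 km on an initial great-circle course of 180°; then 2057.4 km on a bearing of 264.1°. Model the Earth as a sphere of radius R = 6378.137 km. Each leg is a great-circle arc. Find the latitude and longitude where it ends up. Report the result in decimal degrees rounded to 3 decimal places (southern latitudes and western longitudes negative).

latitude -62.133°, longitude 143.685°

Apply the spherical direct solution leg by leg, carrying full precision between legs.
Leg 1: from (-57.838°, -173.891°), δ = 987.8/6378.137 = 0.154873 rad, θ = 180° → φ = -66.712°, λ = -173.891°.
Leg 2: from (-66.712°, -173.891°), δ = 2057.4/6378.137 = 0.322571 rad, θ = 264.1° → φ = -62.133°, λ = 143.685°.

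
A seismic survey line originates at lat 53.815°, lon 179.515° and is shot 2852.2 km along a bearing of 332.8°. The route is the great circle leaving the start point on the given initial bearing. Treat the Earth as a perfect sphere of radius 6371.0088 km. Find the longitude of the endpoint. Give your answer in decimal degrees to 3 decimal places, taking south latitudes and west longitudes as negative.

δ = 2852.2/6371.0088 = 0.447684 rad (25.6504°).
With φ₁ = 53.815° = 0.939249 rad and θ = 332.8° = 5.808456 rad:
Applying the spherical law of cosines for sides, sin φ₂ = sin φ₁ cos δ + cos φ₁ sin δ cos θ = 0.954883, so φ₂ = 72.724°.
Δλ = atan2( sin θ sin δ cos φ₁ , cos δ − sin φ₁ sin φ₂ ) = atan2(-0.116820, 0.130752) = -0.729185 rad = -41.779°.
Hence λ₂ = 179.515° + -41.779° = 137.736°.

longitude 137.736°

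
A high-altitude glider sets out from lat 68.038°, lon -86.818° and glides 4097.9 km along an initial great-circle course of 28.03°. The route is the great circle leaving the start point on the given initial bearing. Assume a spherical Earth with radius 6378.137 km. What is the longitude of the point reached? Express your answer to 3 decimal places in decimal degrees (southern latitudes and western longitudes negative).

longitude 37.346°

Central angle δ = d/R = 0.642492 rad.
Converting: φ₁ = 1.187487 rad, θ = 0.489216 rad.
Applying the spherical law of cosines for sides, sin φ₂ = sin φ₁ cos δ + cos φ₁ sin δ cos θ = 0.940314, so φ₂ = 70.104°.
For the longitude increment, Δλ = atan2( sin θ sin δ cos φ₁, cos δ − sin φ₁ sin φ₂ ) = atan2(0.105309, -0.071472) = 124.164°.
λ₂ = λ₁ + Δλ = 37.346°.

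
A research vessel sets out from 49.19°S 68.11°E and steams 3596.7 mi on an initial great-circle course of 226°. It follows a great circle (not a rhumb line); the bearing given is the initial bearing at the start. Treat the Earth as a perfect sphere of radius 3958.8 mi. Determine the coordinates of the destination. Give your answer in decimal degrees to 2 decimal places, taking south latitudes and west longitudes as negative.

latitude -55.43°, longitude -23.18°

Angular distance δ = d/R = 3596.7 / 3958.8 = 0.908533 rad.
Start latitude φ₁ = -0.858527 rad; initial bearing θ = 3.944444 rad.
Applying the spherical law of cosines for sides, sin φ₂ = sin φ₁ cos δ + cos φ₁ sin δ cos θ = -0.823431, so φ₂ = -55.43°.
Then Δλ = atan2(-0.370743, -0.008336) = -1.593277 rad, from sin θ sin δ cos φ₁ over cos δ − sin φ₁ sin φ₂.
Hence λ₂ = 68.11° + -91.29° = -23.18°.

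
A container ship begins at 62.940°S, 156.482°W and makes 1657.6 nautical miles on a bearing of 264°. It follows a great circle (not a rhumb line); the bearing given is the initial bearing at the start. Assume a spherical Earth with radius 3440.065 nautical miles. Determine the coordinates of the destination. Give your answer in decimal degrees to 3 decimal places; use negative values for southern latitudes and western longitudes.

latitude -54.210°, longitude 151.511°

δ = 1657.6/3440.065 = 0.481851 rad (27.6080°).
Converting: φ₁ = -1.098510 rad, θ = 4.607669 rad.
sin φ₂ = sin φ₁ cos δ + cos φ₁ sin δ cos θ = (-0.890531)(0.886138) + (0.454923)(0.463421)(-0.104528) = -0.811170
φ₂ = asin(-0.811170) = -0.946150 rad = -54.210°.
Δλ = atan2( sin θ sin δ cos φ₁ , cos δ − sin φ₁ sin φ₂ ) = atan2(-0.209666, 0.163767) = -0.907697 rad = -52.007°.
λ₂ = -156.482° + -52.007° = -208.489°, normalized to (−180°, 180°] → 151.511°.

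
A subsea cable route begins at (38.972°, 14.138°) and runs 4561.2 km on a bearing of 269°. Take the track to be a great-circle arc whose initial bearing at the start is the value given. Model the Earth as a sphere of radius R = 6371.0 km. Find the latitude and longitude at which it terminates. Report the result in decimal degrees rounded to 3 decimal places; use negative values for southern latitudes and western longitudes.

latitude 27.750°, longitude -33.722°

Central angle δ = d/R = 0.715932 rad.
Converting: φ₁ = 0.680190 rad, θ = 4.694936 rad.
Applying the spherical law of cosines for sides, sin φ₂ = sin φ₁ cos δ + cos φ₁ sin δ cos θ = 0.465619, so φ₂ = 27.750°.
For the longitude increment, Δλ = atan2( sin θ sin δ cos φ₁, cos δ − sin φ₁ sin φ₂ ) = atan2(-0.510181, 0.461635) = -47.860°.
λ₂ = 14.138° + -47.860° = -33.722°.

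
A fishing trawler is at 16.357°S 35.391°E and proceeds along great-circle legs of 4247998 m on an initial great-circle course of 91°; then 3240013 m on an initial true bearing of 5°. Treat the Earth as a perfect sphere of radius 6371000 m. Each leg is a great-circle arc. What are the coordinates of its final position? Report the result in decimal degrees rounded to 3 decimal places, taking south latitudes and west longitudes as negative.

Apply the spherical direct solution leg by leg, carrying full precision between legs.
Leg 1: from (-16.357°, 35.391°), δ = 4247998/6371000 = 0.666771 rad, θ = 91° → φ = -13.395°, λ = 74.859°.
Leg 2: from (-13.395°, 74.859°), δ = 3240013/6371000 = 0.508556 rad, θ = 5° → φ = 15.636°, λ = 77.385°.

latitude 15.636°, longitude 77.385°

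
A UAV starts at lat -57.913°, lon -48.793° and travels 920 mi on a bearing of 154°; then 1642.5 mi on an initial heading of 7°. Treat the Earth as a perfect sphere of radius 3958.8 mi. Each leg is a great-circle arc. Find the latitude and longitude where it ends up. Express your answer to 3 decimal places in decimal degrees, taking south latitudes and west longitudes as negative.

Apply the spherical direct solution leg by leg, carrying full precision between legs.
Leg 1: from (-57.913°, -48.793°), δ = 920/3958.8 = 0.232394 rad, θ = 154° → φ = -69.136°, λ = -32.326°.
Leg 2: from (-69.136°, -32.326°), δ = 1642.5/3958.8 = 0.414898 rad, θ = 7° → φ = -45.451°, λ = -28.310°.

latitude -45.451°, longitude -28.310°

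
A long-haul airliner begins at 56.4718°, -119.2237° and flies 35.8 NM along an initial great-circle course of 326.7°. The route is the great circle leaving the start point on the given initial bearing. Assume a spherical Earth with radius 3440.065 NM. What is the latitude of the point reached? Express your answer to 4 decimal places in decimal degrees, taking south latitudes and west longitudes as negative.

Central angle δ = d/R = 0.010407 rad.
With φ₁ = 56.4718° = 0.985619 rad and θ = 326.7° = 5.701991 rad:
Destination latitude: φ₂ = arcsin( sin φ₁ cos δ + cos φ₁ sin δ cos θ ) = arcsin(0.838373) = 56.9687°.
For the longitude increment, Δλ = atan2( sin θ sin δ cos φ₁, cos δ − sin φ₁ sin φ₂ ) = atan2(-0.003156, 0.301066) = -0.6006°.
λ₂ = λ₁ + Δλ = -119.8243°.

latitude 56.9687°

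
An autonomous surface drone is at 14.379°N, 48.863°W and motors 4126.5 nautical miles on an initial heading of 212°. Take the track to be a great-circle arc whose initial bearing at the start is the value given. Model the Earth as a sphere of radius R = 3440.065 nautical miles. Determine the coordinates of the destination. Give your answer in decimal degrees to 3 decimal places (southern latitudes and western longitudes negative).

latitude -42.487°, longitude -90.903°

The arc subtends δ = 4126.5/3440.065 = 1.199541 rad at the centre.
With φ₁ = 14.379° = 0.250961 rad and θ = 212° = 3.700098 rad:
Applying the spherical law of cosines for sides, sin φ₂ = sin φ₁ cos δ + cos φ₁ sin δ cos θ = -0.675425, so φ₂ = -42.487°.
Then Δλ = atan2(-0.478348, 0.530517) = -0.733734 rad, from sin θ sin δ cos φ₁ over cos δ − sin φ₁ sin φ₂.
λ₂ = λ₁ + Δλ = -90.903°.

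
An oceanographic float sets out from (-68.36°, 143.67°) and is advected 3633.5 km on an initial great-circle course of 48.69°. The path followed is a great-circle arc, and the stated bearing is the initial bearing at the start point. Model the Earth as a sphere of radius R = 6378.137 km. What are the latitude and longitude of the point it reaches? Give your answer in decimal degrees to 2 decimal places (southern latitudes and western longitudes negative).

The arc subtends δ = 3633.5/6378.137 = 0.569680 rad at the centre.
With φ₁ = -68.36° = -1.193107 rad and θ = 48.69° = 0.849801 rad:
sin φ₂ = sin φ₁ cos δ + cos φ₁ sin δ cos θ = (-0.929519)(0.842073) + (0.368774)(0.539363)(0.660133) = -0.651421
φ₂ = asin(-0.651421) = -0.709456 rad = -40.65°.
For the longitude increment, Δλ = atan2( sin θ sin δ cos φ₁, cos δ − sin φ₁ sin φ₂ ) = atan2(0.149406, 0.236565) = 32.27°.
λ₂ = λ₁ + Δλ = 175.94°.

latitude -40.65°, longitude 175.94°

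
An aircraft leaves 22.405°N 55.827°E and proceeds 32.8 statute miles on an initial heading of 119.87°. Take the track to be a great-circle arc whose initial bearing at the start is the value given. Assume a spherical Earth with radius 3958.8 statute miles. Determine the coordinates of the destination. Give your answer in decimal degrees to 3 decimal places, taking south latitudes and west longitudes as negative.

Central angle δ = d/R = 0.008285 rad.
With φ₁ = 22.405° = 0.391041 rad and θ = 119.87° = 2.092126 rad:
Destination latitude: φ₂ = arcsin( sin φ₁ cos δ + cos φ₁ sin δ cos θ ) = arcsin(0.377323) = 22.168°.
For the longitude increment, Δλ = atan2( sin θ sin δ cos φ₁, cos δ − sin φ₁ sin φ₂ ) = atan2(0.006642, 0.856149) = 0.445°.
λ₂ = 55.827° + 0.445° = 56.272°.

latitude 22.168°, longitude 56.272°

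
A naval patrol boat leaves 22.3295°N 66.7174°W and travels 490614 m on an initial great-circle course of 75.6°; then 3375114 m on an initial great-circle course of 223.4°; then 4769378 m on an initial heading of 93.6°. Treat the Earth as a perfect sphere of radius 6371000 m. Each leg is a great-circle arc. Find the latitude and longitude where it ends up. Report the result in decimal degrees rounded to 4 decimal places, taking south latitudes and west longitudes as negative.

latitude -2.2355°, longitude -39.5509°

Apply the spherical direct solution leg by leg, carrying full precision between legs.
Leg 1: from (22.3295°, -66.7174°), δ = 490614/6371000 = 0.077007 rad, θ = 75.6° → φ = 23.3598°, λ = -62.0617°.
Leg 2: from (23.3598°, -62.0617°), δ = 3375114/6371000 = 0.529762 rad, θ = 223.4° → φ = 0.2917°, λ = -82.3784°.
Leg 3: from (0.2917°, -82.3784°), δ = 4769378/6371000 = 0.748607 rad, θ = 93.6° → φ = -2.2355°, λ = -39.5509°.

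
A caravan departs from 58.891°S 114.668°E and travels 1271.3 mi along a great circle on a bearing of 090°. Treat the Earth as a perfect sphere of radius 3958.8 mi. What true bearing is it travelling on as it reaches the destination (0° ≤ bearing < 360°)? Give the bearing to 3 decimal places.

Angular distance δ = d/R = 1271.3 / 3958.8 = 0.321133 rad.
Converting: φ₁ = -1.027842 rad, θ = 1.570796 rad.
Applying the spherical law of cosines for sides, sin φ₂ = sin φ₁ cos δ + cos φ₁ sin δ cos θ = -0.812416, so φ₂ = -54.333°.
For the longitude increment, Δλ = atan2( sin θ sin δ cos φ₁, cos δ − sin φ₁ sin φ₂ ) = atan2(0.163082, 0.253299) = 32.775°.
Hence λ₂ = 114.668° + 32.775° = 147.443°.
The forward bearing on arrival equals the back-azimuth from the destination plus 180°.
Back-azimuth from P₂ (-54.333°, 147.443°) to P₁ (-58.891°, 114.668°), with Δλ' = λ₁ − λ₂ = -32.775°: atan2( sin Δλ' cos φ₁ , cos φ₂ sin φ₁ − sin φ₂ cos φ₁ cos Δλ' ) = 242.388°.
Final bearing = (242.388° + 180°) mod 360° = 62.388°.

final bearing 62.388°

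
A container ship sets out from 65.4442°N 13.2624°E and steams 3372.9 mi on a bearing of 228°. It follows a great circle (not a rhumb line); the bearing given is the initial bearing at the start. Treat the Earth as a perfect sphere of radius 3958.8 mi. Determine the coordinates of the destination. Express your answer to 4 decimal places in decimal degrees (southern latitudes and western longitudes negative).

Central angle δ = d/R = 0.852001 rad.
With φ₁ = 65.4442° = 1.142217 rad and θ = 228° = 3.979351 rad:
Applying the spherical law of cosines for sides, sin φ₂ = sin φ₁ cos δ + cos φ₁ sin δ cos θ = 0.389644, so φ₂ = 22.9323°.
Then Δλ = atan2(-0.232429, 0.304076) = -0.652641 rad, from sin θ sin δ cos φ₁ over cos δ − sin φ₁ sin φ₂.
λ₂ = 13.2624° + -37.3936° = -24.1312°.

latitude 22.9323°, longitude -24.1312°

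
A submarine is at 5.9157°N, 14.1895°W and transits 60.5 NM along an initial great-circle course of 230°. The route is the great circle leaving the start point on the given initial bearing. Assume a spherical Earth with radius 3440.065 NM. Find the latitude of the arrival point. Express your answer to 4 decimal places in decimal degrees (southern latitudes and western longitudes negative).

latitude 5.2675°

The arc subtends δ = 60.5/3440.065 = 0.017587 rad at the centre.
Converting: φ₁ = 0.103248 rad, θ = 4.014257 rad.
sin φ₂ = sin φ₁ cos δ + cos φ₁ sin δ cos θ = (0.103065)(0.999845) + (0.994675)(0.017586)(-0.642788) = 0.091805
φ₂ = asin(0.091805) = 0.091935 rad = 5.2675°.
Then Δλ = atan2(-0.013400, 0.990383) = -0.013529 rad, from sin θ sin δ cos φ₁ over cos δ − sin φ₁ sin φ₂.
λ₂ = λ₁ + Δλ = -14.9647°.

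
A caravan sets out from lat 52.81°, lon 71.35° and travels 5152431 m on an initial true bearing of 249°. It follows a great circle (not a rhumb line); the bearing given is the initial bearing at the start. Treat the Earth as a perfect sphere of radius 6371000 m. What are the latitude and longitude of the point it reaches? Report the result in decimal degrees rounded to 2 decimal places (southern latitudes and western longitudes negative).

The arc subtends δ = 5152431/6371000 = 0.808732 rad at the centre.
With φ₁ = 52.81° = 0.921708 rad and θ = 249° = 4.345870 rad:
Applying the spherical law of cosines for sides, sin φ₂ = sin φ₁ cos δ + cos φ₁ sin δ cos θ = 0.393305, so φ₂ = 23.16°.
For the longitude increment, Δλ = atan2( sin θ sin δ cos φ₁, cos δ − sin φ₁ sin φ₂ ) = atan2(-0.408230, 0.377095) = -47.27°.
λ₂ = λ₁ + Δλ = 24.08°.

latitude 23.16°, longitude 24.08°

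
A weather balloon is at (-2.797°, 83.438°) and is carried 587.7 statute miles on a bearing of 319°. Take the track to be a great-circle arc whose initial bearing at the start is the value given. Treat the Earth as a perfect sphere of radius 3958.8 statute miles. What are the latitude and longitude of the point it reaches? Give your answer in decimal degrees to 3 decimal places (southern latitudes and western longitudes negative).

δ = 587.7/3958.8 = 0.148454 rad (8.5058°).
With φ₁ = -2.797° = -0.048817 rad and θ = 319° = 5.567600 rad:
Applying the spherical law of cosines for sides, sin φ₂ = sin φ₁ cos δ + cos φ₁ sin δ cos θ = 0.063235, so φ₂ = 3.626°.
Δλ = atan2( sin θ sin δ cos φ₁ , cos δ − sin φ₁ sin φ₂ ) = atan2(-0.096922, 0.992087) = -0.097386 rad = -5.580°.
λ₂ = λ₁ + Δλ = 77.858°.

latitude 3.626°, longitude 77.858°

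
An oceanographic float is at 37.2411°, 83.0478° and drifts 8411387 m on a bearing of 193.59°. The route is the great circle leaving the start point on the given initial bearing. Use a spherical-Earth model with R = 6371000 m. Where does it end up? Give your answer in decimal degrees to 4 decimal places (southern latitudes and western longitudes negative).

The arc subtends δ = 8411387/6371000 = 1.320262 rad at the centre.
Start latitude φ₁ = 0.649980 rad; initial bearing θ = 3.378783 rad.
Applying the spherical law of cosines for sides, sin φ₂ = sin φ₁ cos δ + cos φ₁ sin δ cos θ = -0.599614, so φ₂ = -36.8422°.
Δλ = atan2( sin θ sin δ cos φ₁ , cos δ − sin φ₁ sin φ₂ ) = atan2(-0.181221, 0.610790) = -0.288425 rad = -16.5255°.
λ₂ = λ₁ + Δλ = 66.5223°.

latitude -36.8422°, longitude 66.5223°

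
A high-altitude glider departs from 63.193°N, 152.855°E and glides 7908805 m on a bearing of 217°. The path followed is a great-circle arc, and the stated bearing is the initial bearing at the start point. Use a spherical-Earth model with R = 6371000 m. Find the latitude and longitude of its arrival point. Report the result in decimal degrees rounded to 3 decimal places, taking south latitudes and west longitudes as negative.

latitude -2.985°, longitude 118.089°

The arc subtends δ = 7908805/6371000 = 1.241376 rad at the centre.
Converting: φ₁ = 1.102926 rad, θ = 3.787364 rad.
sin φ₂ = sin φ₁ cos δ + cos φ₁ sin δ cos θ = (0.892531)(0.323495) + (0.450987)(0.946230)(-0.798636) = -0.052078
φ₂ = asin(-0.052078) = -0.052102 rad = -2.985°.
Then Δλ = atan2(-0.256817, 0.369976) = -0.606785 rad, from sin θ sin δ cos φ₁ over cos δ − sin φ₁ sin φ₂.
λ₂ = λ₁ + Δλ = 118.089°.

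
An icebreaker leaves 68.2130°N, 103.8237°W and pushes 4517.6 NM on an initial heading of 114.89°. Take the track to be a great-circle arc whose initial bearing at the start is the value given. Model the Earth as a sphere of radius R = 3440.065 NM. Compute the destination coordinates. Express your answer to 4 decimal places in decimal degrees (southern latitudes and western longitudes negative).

latitude 4.9032°, longitude -42.1311°

The arc subtends δ = 4517.6/3440.065 = 1.313231 rad at the centre.
With φ₁ = 68.2130° = 1.190541 rad and θ = 114.89° = 2.005209 rad:
Applying the spherical law of cosines for sides, sin φ₂ = sin φ₁ cos δ + cos φ₁ sin δ cos θ = 0.085473, so φ₂ = 4.9032°.
For the longitude increment, Δλ = atan2( sin θ sin δ cos φ₁, cos δ − sin φ₁ sin φ₂ ) = atan2(0.325577, 0.175359) = 61.6926°.
Hence λ₂ = -103.8237° + 61.6926° = -42.1311°.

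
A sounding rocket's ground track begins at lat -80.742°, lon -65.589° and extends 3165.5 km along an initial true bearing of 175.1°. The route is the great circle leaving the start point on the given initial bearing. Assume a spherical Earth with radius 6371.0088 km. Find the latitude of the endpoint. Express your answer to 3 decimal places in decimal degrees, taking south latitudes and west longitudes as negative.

δ = 3165.5/6371.0088 = 0.496860 rad (28.4680°).
With φ₁ = -80.742° = -1.409214 rad and θ = 175.1° = 3.056072 rad:
sin φ₂ = sin φ₁ cos δ + cos φ₁ sin δ cos θ = (-0.986974)(0.879084) + (0.160880)(0.476668)(-0.996345) = -0.944039
φ₂ = asin(-0.944039) = -1.234668 rad = -70.741°.
Δλ = atan2( sin θ sin δ cos φ₁ , cos δ − sin φ₁ sin φ₂ ) = atan2(0.006550, -0.052658) = 3.017835 rad = 172.909°.
Hence λ₂ = -65.589° + 172.909° = 107.320°.

latitude -70.741°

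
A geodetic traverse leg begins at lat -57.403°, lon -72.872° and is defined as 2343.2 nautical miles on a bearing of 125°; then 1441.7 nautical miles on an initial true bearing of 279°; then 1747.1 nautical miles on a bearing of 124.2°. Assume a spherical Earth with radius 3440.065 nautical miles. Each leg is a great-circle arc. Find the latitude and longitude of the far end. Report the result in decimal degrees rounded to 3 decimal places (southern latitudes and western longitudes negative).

Apply the spherical direct solution leg by leg, carrying full precision between legs.
Leg 1: from (-57.403°, -72.872°), δ = 2343.2/3440.065 = 0.681150 rad, θ = 125° → φ = -58.109°, λ = 4.641°.
Leg 2: from (-58.109°, 4.641°), δ = 1441.7/3440.065 = 0.419091 rad, θ = 279° → φ = -47.897°, λ = -32.191°.
Leg 3: from (-47.897°, -32.191°), δ = 1747.1/3440.065 = 0.507868 rad, θ = 124.2° → φ = -56.260°, λ = 14.210°.

latitude -56.260°, longitude 14.210°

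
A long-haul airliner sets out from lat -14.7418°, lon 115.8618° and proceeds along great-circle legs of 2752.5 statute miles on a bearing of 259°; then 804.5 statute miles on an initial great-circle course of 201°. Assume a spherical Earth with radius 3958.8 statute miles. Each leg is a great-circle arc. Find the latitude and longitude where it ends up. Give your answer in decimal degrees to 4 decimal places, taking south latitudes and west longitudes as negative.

latitude -29.0822°, longitude 69.6433°

Apply the spherical direct solution leg by leg, carrying full precision between legs.
Leg 1: from (-14.7418°, 115.8618°), δ = 2752.5/3958.8 = 0.695286 rad, θ = 259° → φ = -18.2766°, λ = 74.3906°.
Leg 2: from (-18.2766°, 74.3906°), δ = 804.5/3958.8 = 0.203218 rad, θ = 201° → φ = -29.0822°, λ = 69.6433°.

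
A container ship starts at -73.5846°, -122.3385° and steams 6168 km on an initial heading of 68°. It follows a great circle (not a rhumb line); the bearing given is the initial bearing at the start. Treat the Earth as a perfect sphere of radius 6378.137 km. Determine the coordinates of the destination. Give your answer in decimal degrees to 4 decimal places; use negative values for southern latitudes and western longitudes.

The arc subtends δ = 6168/6378.137 = 0.967054 rad at the centre.
Converting: φ₁ = -1.284294 rad, θ = 1.186824 rad.
Applying the spherical law of cosines for sides, sin φ₂ = sin φ₁ cos δ + cos φ₁ sin δ cos θ = -0.457437, so φ₂ = -27.2219°.
For the longitude increment, Δλ = atan2( sin θ sin δ cos φ₁, cos δ − sin φ₁ sin φ₂ ) = atan2(0.215700, 0.128936) = 59.1309°.
λ₂ = λ₁ + Δλ = -63.2076°.

latitude -27.2219°, longitude -63.2076°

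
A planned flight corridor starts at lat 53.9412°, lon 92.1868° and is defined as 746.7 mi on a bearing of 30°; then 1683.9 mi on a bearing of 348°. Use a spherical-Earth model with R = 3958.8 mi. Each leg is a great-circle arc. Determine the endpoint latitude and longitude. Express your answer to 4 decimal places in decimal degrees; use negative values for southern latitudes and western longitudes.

Apply the spherical direct solution leg by leg, carrying full precision between legs.
Leg 1: from (53.9412°, 92.1868°), δ = 746.7/3958.8 = 0.188618 rad, θ = 30° → φ = 62.8300°, λ = 104.0344°.
Leg 2: from (62.8300°, 104.0344°), δ = 1683.9/3958.8 = 0.425356 rad, θ = 348° → φ = 84.0926°, λ = 47.5656°.

latitude 84.0926°, longitude 47.5656°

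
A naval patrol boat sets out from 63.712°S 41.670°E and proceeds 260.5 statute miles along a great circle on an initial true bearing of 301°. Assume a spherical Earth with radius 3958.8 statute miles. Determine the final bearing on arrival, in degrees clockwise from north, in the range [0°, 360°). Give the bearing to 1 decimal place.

Angular distance δ = d/R = 260.5 / 3958.8 = 0.065803 rad.
Start latitude φ₁ = -1.111984 rad; initial bearing θ = 5.253441 rad.
Destination latitude: φ₂ = arcsin( sin φ₁ cos δ + cos φ₁ sin δ cos θ ) = arcsin(-0.879640) = -61.599°.
Then Δλ = atan2(-0.024962, 0.209169) = -0.118779 rad, from sin θ sin δ cos φ₁ over cos δ − sin φ₁ sin φ₂.
Hence λ₂ = 41.670° + -6.806° = 34.864°.
The forward bearing on arrival equals the back-azimuth from the destination plus 180°.
Back-azimuth from P₂ (-61.6°, 34.9°) to P₁ (-63.7°, 41.7°), with Δλ' = λ₁ − λ₂ = 6.8°: atan2( sin Δλ' cos φ₁ , cos φ₂ sin φ₁ − sin φ₂ cos φ₁ cos Δλ' ) = 127.0°.
Final bearing = (127.0° + 180°) mod 360° = 307.0°.

final bearing 307.0°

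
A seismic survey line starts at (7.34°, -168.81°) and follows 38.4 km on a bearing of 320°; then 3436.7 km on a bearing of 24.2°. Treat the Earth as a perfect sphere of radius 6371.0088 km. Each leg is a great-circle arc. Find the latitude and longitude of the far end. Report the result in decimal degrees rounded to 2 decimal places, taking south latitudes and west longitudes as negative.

latitude 35.30°, longitude -154.08°

Apply the spherical direct solution leg by leg, carrying full precision between legs.
Leg 1: from (7.34°, -168.81°), δ = 38.4/6371.0088 = 0.006027 rad, θ = 320° → φ = 7.60°, λ = -169.03°.
Leg 2: from (7.60°, -169.03°), δ = 3436.7/6371.0088 = 0.539428 rad, θ = 24.2° → φ = 35.30°, λ = -154.08°.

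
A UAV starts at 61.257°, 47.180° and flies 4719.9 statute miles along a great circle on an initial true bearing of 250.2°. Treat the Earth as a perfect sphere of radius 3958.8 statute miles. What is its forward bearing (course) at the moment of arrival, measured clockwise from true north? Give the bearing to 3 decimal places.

final bearing 207.345°

Angular distance δ = d/R = 4719.9 / 3958.8 = 1.192255 rad.
Start latitude φ₁ = 1.069136 rad; initial bearing θ = 4.366814 rad.
sin φ₂ = sin φ₁ cos δ + cos φ₁ sin δ cos θ = (0.876786)(0.369565) + (0.480882)(0.929205)(-0.338738) = 0.172669
φ₂ = asin(0.172669) = 0.173538 rad = 9.943°.
Then Δλ = atan2(-0.420421, 0.218172) = -1.092114 rad, from sin θ sin δ cos φ₁ over cos δ − sin φ₁ sin φ₂.
λ₂ = λ₁ + Δλ = -15.394°.
The forward bearing on arrival equals the back-azimuth from the destination plus 180°.
Back-azimuth from P₂ (9.943°, -15.394°) to P₁ (61.257°, 47.180°), with Δλ' = λ₁ − λ₂ = 62.574°: atan2( sin Δλ' cos φ₁ , cos φ₂ sin φ₁ − sin φ₂ cos φ₁ cos Δλ' ) = 27.345°.
Final bearing = (27.345° + 180°) mod 360° = 207.345°.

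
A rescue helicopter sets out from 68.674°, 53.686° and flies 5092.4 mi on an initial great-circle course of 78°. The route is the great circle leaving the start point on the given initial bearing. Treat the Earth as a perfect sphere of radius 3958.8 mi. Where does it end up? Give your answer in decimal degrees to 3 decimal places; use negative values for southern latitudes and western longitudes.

latitude 19.511°, longitude 148.789°

The arc subtends δ = 5092.4/3958.8 = 1.286349 rad at the centre.
Converting: φ₁ = 1.198587 rad, θ = 1.361357 rad.
Applying the spherical law of cosines for sides, sin φ₂ = sin φ₁ cos δ + cos φ₁ sin δ cos θ = 0.333985, so φ₂ = 19.511°.
Δλ = atan2( sin θ sin δ cos φ₁ , cos δ − sin φ₁ sin φ₂ ) = atan2(0.341433, -0.030489) = 1.659857 rad = 95.103°.
λ₂ = 53.686° + 95.103° = 148.789°.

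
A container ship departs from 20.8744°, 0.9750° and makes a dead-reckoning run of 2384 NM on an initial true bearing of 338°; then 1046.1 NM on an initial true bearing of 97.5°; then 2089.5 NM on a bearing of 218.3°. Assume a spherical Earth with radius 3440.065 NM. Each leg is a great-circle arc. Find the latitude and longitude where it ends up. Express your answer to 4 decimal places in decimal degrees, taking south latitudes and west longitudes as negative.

Apply the spherical direct solution leg by leg, carrying full precision between legs.
Leg 1: from (20.8744°, 0.9750°), δ = 2384/3440.065 = 0.693010 rad, θ = 338° → φ = 55.8514°, λ = -24.2603°.
Leg 2: from (55.8514°, -24.2603°), δ = 1046.1/3440.065 = 0.304093 rad, θ = 97.5° → φ = 50.1456°, λ = 3.3365°.
Leg 3: from (50.1456°, 3.3365°), δ = 2089.5/3440.065 = 0.607401 rad, θ = 218.3° → φ = 20.0801°, λ = -18.7881°.

latitude 20.0801°, longitude -18.7881°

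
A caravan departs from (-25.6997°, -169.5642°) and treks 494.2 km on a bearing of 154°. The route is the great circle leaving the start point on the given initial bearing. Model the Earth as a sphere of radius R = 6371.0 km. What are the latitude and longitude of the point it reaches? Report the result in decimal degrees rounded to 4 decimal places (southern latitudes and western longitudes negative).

Central angle δ = d/R = 0.077570 rad.
With φ₁ = -25.6997° = -0.448544 rad and θ = 154° = 2.687807 rad:
sin φ₂ = sin φ₁ cos δ + cos φ₁ sin δ cos θ = (-0.433654)(0.996993) + (0.901079)(0.077492)(-0.898794) = -0.495110
φ₂ = asin(-0.495110) = -0.517962 rad = -29.6770°.
Then Δλ = atan2(0.030610, 0.782286) = 0.039109 rad, from sin θ sin δ cos φ₁ over cos δ − sin φ₁ sin φ₂.
λ₂ = λ₁ + Δλ = -167.3234°.

latitude -29.6770°, longitude -167.3234°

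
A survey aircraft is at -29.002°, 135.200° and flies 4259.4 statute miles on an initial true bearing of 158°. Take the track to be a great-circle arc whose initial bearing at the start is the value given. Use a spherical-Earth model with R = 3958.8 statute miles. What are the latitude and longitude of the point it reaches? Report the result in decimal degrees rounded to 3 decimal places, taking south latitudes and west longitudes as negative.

Central angle δ = d/R = 1.075932 rad.
Converting: φ₁ = -0.506180 rad, θ = 2.757620 rad.
sin φ₂ = sin φ₁ cos δ + cos φ₁ sin δ cos θ = (-0.484840)(0.474912) + (0.874603)(0.880033)(-0.927184) = -0.943891
φ₂ = asin(-0.943891) = -1.234220 rad = -70.716°.
Δλ = atan2( sin θ sin δ cos φ₁ , cos δ − sin φ₁ sin φ₂ ) = atan2(0.288327, 0.017276) = 1.510950 rad = 86.571°.
λ₂ = 135.200° + 86.571° = 221.771°, normalized to (−180°, 180°] → -138.229°.

latitude -70.716°, longitude -138.229°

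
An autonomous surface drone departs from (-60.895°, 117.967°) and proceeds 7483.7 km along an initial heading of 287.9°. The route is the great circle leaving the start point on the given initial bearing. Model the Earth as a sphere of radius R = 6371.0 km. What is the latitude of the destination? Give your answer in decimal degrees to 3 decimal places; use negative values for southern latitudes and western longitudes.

The arc subtends δ = 7483.7/6371 = 1.174651 rad at the centre.
Converting: φ₁ = -1.062818 rad, θ = 5.024803 rad.
sin φ₂ = sin φ₁ cos δ + cos φ₁ sin δ cos θ = (-0.873730)(0.385865) + (0.486412)(0.922555)(0.307357) = -0.199218
φ₂ = asin(-0.199218) = -0.200560 rad = -11.491°.
Then Δλ = atan2(-0.427020, 0.211802) = -1.110353 rad, from sin θ sin δ cos φ₁ over cos δ − sin φ₁ sin φ₂.
Hence λ₂ = 117.967° + -63.619° = 54.348°.

latitude -11.491°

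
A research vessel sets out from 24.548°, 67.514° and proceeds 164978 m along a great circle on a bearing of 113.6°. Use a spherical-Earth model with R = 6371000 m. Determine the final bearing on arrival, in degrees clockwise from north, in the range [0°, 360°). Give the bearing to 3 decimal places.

Central angle δ = d/R = 0.025895 rad.
Converting: φ₁ = 0.428443 rad, θ = 1.982694 rad.
Destination latitude: φ₂ = arcsin( sin φ₁ cos δ + cos φ₁ sin δ cos θ ) = arcsin(0.405887) = 23.947°.
Then Δλ = atan2(0.021582, 0.831037) = 0.025964 rad, from sin θ sin δ cos φ₁ over cos δ − sin φ₁ sin φ₂.
λ₂ = λ₁ + Δλ = 69.002°.
The forward bearing on arrival equals the back-azimuth from the destination plus 180°.
Back-azimuth from P₂ (23.947°, 69.002°) to P₁ (24.548°, 67.514°), with Δλ' = λ₁ − λ₂ = -1.488°: atan2( sin Δλ' cos φ₁ , cos φ₂ sin φ₁ − sin φ₂ cos φ₁ cos Δλ' ) = 294.211°.
Final bearing = (294.211° + 180°) mod 360° = 114.211°.

final bearing 114.211°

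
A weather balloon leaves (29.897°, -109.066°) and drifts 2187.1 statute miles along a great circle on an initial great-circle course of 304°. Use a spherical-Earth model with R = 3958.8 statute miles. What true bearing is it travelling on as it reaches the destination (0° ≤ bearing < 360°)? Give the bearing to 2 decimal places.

final bearing 281.87°

Central angle δ = d/R = 0.552465 rad.
With φ₁ = 29.897° = 0.521801 rad and θ = 304° = 5.305801 rad:
Destination latitude: φ₂ = arcsin( sin φ₁ cos δ + cos φ₁ sin δ cos θ ) = arcsin(0.678696) = 42.742°.
Then Δλ = atan2(-0.377171, 0.512943) = -0.634032 rad, from sin θ sin δ cos φ₁ over cos δ − sin φ₁ sin φ₂.
λ₂ = λ₁ + Δλ = -145.393°.
The forward bearing on arrival equals the back-azimuth from the destination plus 180°.
Back-azimuth from P₂ (42.74°, -145.39°) to P₁ (29.90°, -109.07°), with Δλ' = λ₁ − λ₂ = 36.33°: atan2( sin Δλ' cos φ₁ , cos φ₂ sin φ₁ − sin φ₂ cos φ₁ cos Δλ' ) = 101.87°.
Final bearing = (101.87° + 180°) mod 360° = 281.87°.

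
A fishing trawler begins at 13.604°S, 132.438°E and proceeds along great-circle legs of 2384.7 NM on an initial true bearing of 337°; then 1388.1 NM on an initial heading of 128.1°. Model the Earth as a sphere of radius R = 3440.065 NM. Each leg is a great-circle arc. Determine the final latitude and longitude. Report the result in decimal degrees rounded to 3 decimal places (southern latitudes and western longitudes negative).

latitude 7.839°, longitude 134.873°

Apply the spherical direct solution leg by leg, carrying full precision between legs.
Leg 1: from (-13.604°, 132.438°), δ = 2384.7/3440.065 = 0.693214 rad, θ = 337° → φ = 23.004°, λ = 116.699°.
Leg 2: from (23.004°, 116.699°), δ = 1388.1/3440.065 = 0.403510 rad, θ = 128.1° → φ = 7.839°, λ = 134.873°.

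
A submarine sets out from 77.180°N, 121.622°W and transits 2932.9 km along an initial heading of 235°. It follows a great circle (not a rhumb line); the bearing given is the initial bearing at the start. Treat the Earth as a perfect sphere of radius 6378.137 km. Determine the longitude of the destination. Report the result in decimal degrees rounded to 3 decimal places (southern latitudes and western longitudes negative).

longitude -160.740°

Angular distance δ = d/R = 2932.9 / 6378.137 = 0.459836 rad.
With φ₁ = 77.180° = 1.347045 rad and θ = 235° = 4.101524 rad:
sin φ₂ = sin φ₁ cos δ + cos φ₁ sin δ cos θ = (0.975072)(0.896125) + (0.221889)(0.443802)(-0.573576) = 0.817304
φ₂ = asin(0.817304) = 0.956716 rad = 54.816°.
For the longitude increment, Δλ = atan2( sin θ sin δ cos φ₁, cos δ − sin φ₁ sin φ₂ ) = atan2(-0.080666, 0.099195) = -39.118°.
Hence λ₂ = -121.622° + -39.118° = -160.740°.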